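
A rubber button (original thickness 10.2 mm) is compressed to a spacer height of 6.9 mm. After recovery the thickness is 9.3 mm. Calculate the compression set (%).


CS = (t0 - recovered) / (t0 - ts) * 100
= (10.2 - 9.3) / (10.2 - 6.9) * 100
= 0.9 / 3.3 * 100
= 27.3%

27.3%


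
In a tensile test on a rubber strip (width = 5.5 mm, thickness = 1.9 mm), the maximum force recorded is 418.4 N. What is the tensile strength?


Area = width * thickness = 5.5 * 1.9 = 10.45 mm^2
TS = force / area = 418.4 / 10.45 = 40.04 MPa

40.04 MPa


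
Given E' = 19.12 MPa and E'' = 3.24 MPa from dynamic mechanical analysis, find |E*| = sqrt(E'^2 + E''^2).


|E*| = sqrt(E'^2 + E''^2)
= sqrt(19.12^2 + 3.24^2)
= sqrt(365.5744 + 10.4976)
= 19.393 MPa

19.393 MPa


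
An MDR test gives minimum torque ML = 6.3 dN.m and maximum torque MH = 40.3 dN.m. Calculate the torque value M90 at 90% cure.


M90 = ML + 0.9 * (MH - ML)
M90 = 6.3 + 0.9 * (40.3 - 6.3)
M90 = 6.3 + 0.9 * 34.0
M90 = 36.9 dN.m

36.9 dN.m


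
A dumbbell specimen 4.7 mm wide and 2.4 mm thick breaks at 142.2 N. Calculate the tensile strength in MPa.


Area = width * thickness = 4.7 * 2.4 = 11.28 mm^2
TS = force / area = 142.2 / 11.28 = 12.61 MPa

12.61 MPa


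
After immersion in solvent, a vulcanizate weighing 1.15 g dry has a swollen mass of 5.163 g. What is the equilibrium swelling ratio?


Q = W_swollen / W_dry
Q = 5.163 / 1.15
Q = 4.49

Q = 4.49


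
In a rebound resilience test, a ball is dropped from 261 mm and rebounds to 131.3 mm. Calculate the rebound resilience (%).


Resilience = h_rebound / h_drop * 100
= 131.3 / 261 * 100
= 50.3%

50.3%


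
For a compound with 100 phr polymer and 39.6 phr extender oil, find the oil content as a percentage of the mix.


Oil % = oil / (100 + oil) * 100
= 39.6 / (100 + 39.6) * 100
= 39.6 / 139.6 * 100
= 28.37%

28.37%


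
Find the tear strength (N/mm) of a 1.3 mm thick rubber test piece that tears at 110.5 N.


Tear strength = force / thickness
= 110.5 / 1.3
= 85.0 N/mm

85.0 N/mm


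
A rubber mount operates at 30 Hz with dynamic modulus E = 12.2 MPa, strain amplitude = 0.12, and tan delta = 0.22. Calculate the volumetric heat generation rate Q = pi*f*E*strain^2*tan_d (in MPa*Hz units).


Q = pi * f * E * strain^2 * tan_d
= pi * 30 * 12.2 * 0.12^2 * 0.22
= pi * 30 * 12.2 * 0.0144 * 0.22
= 3.6426

Q = 3.6426


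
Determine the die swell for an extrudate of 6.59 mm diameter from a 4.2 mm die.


Die swell ratio = D_extrudate / D_die
= 6.59 / 4.2
= 1.569

Die swell = 1.569


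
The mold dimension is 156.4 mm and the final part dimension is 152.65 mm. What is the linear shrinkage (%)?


Shrinkage = (mold - part) / mold * 100
= (156.4 - 152.65) / 156.4 * 100
= 3.75 / 156.4 * 100
= 2.4%

2.4%


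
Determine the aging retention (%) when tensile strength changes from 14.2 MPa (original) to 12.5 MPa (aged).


Retention = aged / original * 100
= 12.5 / 14.2 * 100
= 88.0%

88.0%


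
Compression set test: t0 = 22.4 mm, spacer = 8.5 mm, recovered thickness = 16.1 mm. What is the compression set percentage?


CS = (t0 - recovered) / (t0 - ts) * 100
= (22.4 - 16.1) / (22.4 - 8.5) * 100
= 6.3 / 13.9 * 100
= 45.3%

45.3%


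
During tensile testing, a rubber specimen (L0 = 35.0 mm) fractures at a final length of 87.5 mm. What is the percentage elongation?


Elongation = (Lf - L0) / L0 * 100
= (87.5 - 35.0) / 35.0 * 100
= 52.5 / 35.0 * 100
= 150.0%

150.0%


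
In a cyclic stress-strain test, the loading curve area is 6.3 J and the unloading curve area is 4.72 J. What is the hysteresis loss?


Hysteresis loss = loading - unloading
= 6.3 - 4.72
= 1.58 J

1.58 J


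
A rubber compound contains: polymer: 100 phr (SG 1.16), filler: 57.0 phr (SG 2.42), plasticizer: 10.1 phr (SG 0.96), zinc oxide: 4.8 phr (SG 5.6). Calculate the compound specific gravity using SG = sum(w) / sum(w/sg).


Sum of weights = 171.9
Volume contributions:
  polymer: 100/1.16 = 86.2069
  filler: 57.0/2.42 = 23.5537
  plasticizer: 10.1/0.96 = 10.5208
  zinc oxide: 4.8/5.6 = 0.8571
Sum of volumes = 121.1386
SG = 171.9 / 121.1386 = 1.419

SG = 1.419


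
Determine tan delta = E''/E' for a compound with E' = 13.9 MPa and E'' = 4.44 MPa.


tan delta = E'' / E'
= 4.44 / 13.9
= 0.3194

tan delta = 0.3194


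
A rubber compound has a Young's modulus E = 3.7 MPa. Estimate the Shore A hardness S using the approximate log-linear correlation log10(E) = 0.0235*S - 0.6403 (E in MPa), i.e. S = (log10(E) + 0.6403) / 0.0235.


log10(E) = 0.0235*S - 0.6403  =>  S = (log10(E) + 0.6403) / 0.0235
log10(3.7) = 0.568202
S = (0.568202 + 0.6403) / 0.0235 = 1.208502 / 0.0235
S = 51.4

Shore A = 51.4


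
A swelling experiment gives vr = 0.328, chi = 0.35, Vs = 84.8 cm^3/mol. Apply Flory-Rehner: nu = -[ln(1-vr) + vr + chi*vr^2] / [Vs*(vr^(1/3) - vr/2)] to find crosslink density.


ln(1 - vr) = ln(1 - 0.328) = -0.3975
Numerator = -((-0.3975) + 0.328 + 0.35 * 0.328^2) = 0.0318
Denominator = 84.8 * (0.328^(1/3) - 0.328/2) = 44.5746
nu = 0.0318 / 44.5746 = 7.1437e-04 mol/cm^3

7.1437e-04 mol/cm^3


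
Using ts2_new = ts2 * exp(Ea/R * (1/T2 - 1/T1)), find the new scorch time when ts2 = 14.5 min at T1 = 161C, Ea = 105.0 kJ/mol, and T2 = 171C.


Convert temperatures: T1 = 161 + 273.15 = 434.15 K, T2 = 171 + 273.15 = 444.15 K
ts2_new = 14.5 * exp(105000 / 8.314 * (1/444.15 - 1/434.15))
1/T2 - 1/T1 = -5.1860e-05
ts2_new = 7.53 min

7.53 min


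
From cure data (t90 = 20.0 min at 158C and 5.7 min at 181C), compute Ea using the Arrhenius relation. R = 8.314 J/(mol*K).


T1 = 431.15 K, T2 = 454.15 K
1/T1 - 1/T2 = 1.1746e-04
ln(t1/t2) = ln(20.0/5.7) = 1.2553
Ea = 8.314 * 1.2553 / 1.1746e-04 = 88847.5984 J/mol
Ea = 88.85 kJ/mol

88.85 kJ/mol


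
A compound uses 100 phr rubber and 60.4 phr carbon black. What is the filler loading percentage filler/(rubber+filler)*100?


Filler % = filler / (rubber + filler) * 100
= 60.4 / (100 + 60.4) * 100
= 60.4 / 160.4 * 100
= 37.66%

37.66%


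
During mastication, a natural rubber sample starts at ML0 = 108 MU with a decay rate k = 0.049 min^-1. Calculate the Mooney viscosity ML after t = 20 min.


ML = ML0 * exp(-k * t)
ML = 108 * exp(-0.049 * 20)
ML = 108 * 0.3753
ML = 40.53 MU

40.53 MU


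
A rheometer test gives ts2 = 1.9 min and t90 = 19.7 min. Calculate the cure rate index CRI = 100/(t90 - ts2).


CRI = 100 / (t90 - ts2)
= 100 / (19.7 - 1.9)
= 100 / 17.8
= 5.62 min^-1

5.62 min^-1


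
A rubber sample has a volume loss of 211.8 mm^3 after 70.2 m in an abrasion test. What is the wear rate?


Rate = volume_loss / distance
= 211.8 / 70.2
= 3.017 mm^3/m

3.017 mm^3/m


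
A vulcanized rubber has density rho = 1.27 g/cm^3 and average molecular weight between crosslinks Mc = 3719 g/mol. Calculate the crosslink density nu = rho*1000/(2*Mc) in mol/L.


nu = rho * 1000 / (2 * Mc)
nu = 1.27 * 1000 / (2 * 3719)
nu = 1270.0 / 7438
nu = 0.1707 mol/L

0.1707 mol/L


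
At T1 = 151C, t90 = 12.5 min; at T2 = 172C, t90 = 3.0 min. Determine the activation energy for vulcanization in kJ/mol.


T1 = 424.15 K, T2 = 445.15 K
1/T1 - 1/T2 = 1.1122e-04
ln(t1/t2) = ln(12.5/3.0) = 1.4271
Ea = 8.314 * 1.4271 / 1.1122e-04 = 106678.2685 J/mol
Ea = 106.68 kJ/mol

106.68 kJ/mol


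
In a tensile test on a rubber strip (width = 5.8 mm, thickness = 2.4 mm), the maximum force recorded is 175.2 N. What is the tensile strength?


Area = width * thickness = 5.8 * 2.4 = 13.92 mm^2
TS = force / area = 175.2 / 13.92 = 12.59 MPa

12.59 MPa


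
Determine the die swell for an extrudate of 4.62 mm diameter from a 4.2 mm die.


Die swell ratio = D_extrudate / D_die
= 4.62 / 4.2
= 1.1

Die swell = 1.1


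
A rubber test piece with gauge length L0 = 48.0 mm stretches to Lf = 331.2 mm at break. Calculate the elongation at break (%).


Elongation = (Lf - L0) / L0 * 100
= (331.2 - 48.0) / 48.0 * 100
= 283.2 / 48.0 * 100
= 590.0%

590.0%


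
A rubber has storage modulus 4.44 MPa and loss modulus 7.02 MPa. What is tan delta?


tan delta = E'' / E'
= 7.02 / 4.44
= 1.5811

tan delta = 1.5811


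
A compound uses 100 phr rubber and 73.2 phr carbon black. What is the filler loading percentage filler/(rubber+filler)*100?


Filler % = filler / (rubber + filler) * 100
= 73.2 / (100 + 73.2) * 100
= 73.2 / 173.2 * 100
= 42.26%

42.26%


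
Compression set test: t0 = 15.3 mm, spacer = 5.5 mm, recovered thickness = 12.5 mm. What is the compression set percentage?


CS = (t0 - recovered) / (t0 - ts) * 100
= (15.3 - 12.5) / (15.3 - 5.5) * 100
= 2.8 / 9.8 * 100
= 28.6%

28.6%


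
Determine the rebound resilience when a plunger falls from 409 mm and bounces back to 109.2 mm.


Resilience = h_rebound / h_drop * 100
= 109.2 / 409 * 100
= 26.7%

26.7%


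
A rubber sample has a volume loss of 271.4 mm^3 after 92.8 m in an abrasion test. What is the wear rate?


Rate = volume_loss / distance
= 271.4 / 92.8
= 2.925 mm^3/m

2.925 mm^3/m


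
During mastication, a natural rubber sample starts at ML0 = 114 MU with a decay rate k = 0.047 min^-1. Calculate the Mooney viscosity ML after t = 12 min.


ML = ML0 * exp(-k * t)
ML = 114 * exp(-0.047 * 12)
ML = 114 * 0.5689
ML = 64.86 MU

64.86 MU


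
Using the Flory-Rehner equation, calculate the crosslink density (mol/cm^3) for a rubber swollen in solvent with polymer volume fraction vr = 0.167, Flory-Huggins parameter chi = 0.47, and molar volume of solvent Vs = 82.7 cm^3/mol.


ln(1 - vr) = ln(1 - 0.167) = -0.1827
Numerator = -((-0.1827) + 0.167 + 0.47 * 0.167^2) = 0.0026
Denominator = 82.7 * (0.167^(1/3) - 0.167/2) = 38.6364
nu = 0.0026 / 38.6364 = 6.7651e-05 mol/cm^3

6.7651e-05 mol/cm^3


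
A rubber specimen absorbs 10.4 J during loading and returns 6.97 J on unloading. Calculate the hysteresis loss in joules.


Hysteresis loss = loading - unloading
= 10.4 - 6.97
= 3.43 J

3.43 J


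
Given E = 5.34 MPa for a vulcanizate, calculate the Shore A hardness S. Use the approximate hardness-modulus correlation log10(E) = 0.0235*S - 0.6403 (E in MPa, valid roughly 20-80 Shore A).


log10(E) = 0.0235*S - 0.6403  =>  S = (log10(E) + 0.6403) / 0.0235
log10(5.34) = 0.727541
S = (0.727541 + 0.6403) / 0.0235 = 1.367841 / 0.0235
S = 58.2

Shore A = 58.2


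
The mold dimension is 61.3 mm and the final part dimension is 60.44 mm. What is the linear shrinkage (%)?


Shrinkage = (mold - part) / mold * 100
= (61.3 - 60.44) / 61.3 * 100
= 0.86 / 61.3 * 100
= 1.4%

1.4%


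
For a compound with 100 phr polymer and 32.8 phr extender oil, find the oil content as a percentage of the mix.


Oil % = oil / (100 + oil) * 100
= 32.8 / (100 + 32.8) * 100
= 32.8 / 132.8 * 100
= 24.7%

24.7%


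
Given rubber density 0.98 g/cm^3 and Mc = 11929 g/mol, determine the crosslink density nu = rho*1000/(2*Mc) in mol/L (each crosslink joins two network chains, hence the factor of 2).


nu = rho * 1000 / (2 * Mc)
nu = 0.98 * 1000 / (2 * 11929)
nu = 980.0 / 23858
nu = 0.0411 mol/L

0.0411 mol/L


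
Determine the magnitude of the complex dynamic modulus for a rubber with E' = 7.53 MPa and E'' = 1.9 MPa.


|E*| = sqrt(E'^2 + E''^2)
= sqrt(7.53^2 + 1.9^2)
= sqrt(56.7009 + 3.6100)
= 7.766 MPa

7.766 MPa


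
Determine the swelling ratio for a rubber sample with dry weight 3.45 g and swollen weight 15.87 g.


Q = W_swollen / W_dry
Q = 15.87 / 3.45
Q = 4.6

Q = 4.6


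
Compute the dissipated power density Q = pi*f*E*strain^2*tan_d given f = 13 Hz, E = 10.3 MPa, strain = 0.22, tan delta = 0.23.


Q = pi * f * E * strain^2 * tan_d
= pi * 13 * 10.3 * 0.22^2 * 0.23
= pi * 13 * 10.3 * 0.0484 * 0.23
= 4.6828

Q = 4.6828


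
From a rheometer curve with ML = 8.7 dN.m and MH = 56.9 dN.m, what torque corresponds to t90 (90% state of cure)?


M90 = ML + 0.9 * (MH - ML)
M90 = 8.7 + 0.9 * (56.9 - 8.7)
M90 = 8.7 + 0.9 * 48.2
M90 = 52.08 dN.m

52.08 dN.m


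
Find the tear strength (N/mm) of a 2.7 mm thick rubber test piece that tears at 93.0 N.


Tear strength = force / thickness
= 93.0 / 2.7
= 34.44 N/mm

34.44 N/mm


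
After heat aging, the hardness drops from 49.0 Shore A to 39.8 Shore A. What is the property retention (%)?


Retention = aged / original * 100
= 39.8 / 49.0 * 100
= 81.2%

81.2%


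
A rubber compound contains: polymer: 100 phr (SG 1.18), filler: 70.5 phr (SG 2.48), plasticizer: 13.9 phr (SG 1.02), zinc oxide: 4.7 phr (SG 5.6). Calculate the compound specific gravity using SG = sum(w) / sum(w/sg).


Sum of weights = 189.1
Volume contributions:
  polymer: 100/1.18 = 84.7458
  filler: 70.5/2.48 = 28.4274
  plasticizer: 13.9/1.02 = 13.6275
  zinc oxide: 4.7/5.6 = 0.8393
Sum of volumes = 127.6399
SG = 189.1 / 127.6399 = 1.482

SG = 1.482


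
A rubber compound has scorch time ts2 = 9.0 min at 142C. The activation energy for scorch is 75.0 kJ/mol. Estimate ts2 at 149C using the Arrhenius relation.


Convert temperatures: T1 = 142 + 273.15 = 415.15 K, T2 = 149 + 273.15 = 422.15 K
ts2_new = 9.0 * exp(75000 / 8.314 * (1/422.15 - 1/415.15))
1/T2 - 1/T1 = -3.9942e-05
ts2_new = 6.28 min

6.28 min


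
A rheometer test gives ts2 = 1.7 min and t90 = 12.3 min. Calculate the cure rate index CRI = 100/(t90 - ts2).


CRI = 100 / (t90 - ts2)
= 100 / (12.3 - 1.7)
= 100 / 10.6
= 9.43 min^-1

9.43 min^-1


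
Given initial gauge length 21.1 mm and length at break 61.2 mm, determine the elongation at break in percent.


Elongation = (Lf - L0) / L0 * 100
= (61.2 - 21.1) / 21.1 * 100
= 40.1 / 21.1 * 100
= 190.0%

190.0%


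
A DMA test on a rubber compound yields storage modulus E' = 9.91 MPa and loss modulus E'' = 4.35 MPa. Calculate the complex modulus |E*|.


|E*| = sqrt(E'^2 + E''^2)
= sqrt(9.91^2 + 4.35^2)
= sqrt(98.2081 + 18.9225)
= 10.823 MPa

10.823 MPa


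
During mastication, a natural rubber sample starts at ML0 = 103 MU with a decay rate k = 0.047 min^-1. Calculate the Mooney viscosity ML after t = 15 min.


ML = ML0 * exp(-k * t)
ML = 103 * exp(-0.047 * 15)
ML = 103 * 0.4941
ML = 50.89 MU

50.89 MU


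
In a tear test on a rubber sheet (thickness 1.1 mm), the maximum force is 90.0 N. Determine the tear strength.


Tear strength = force / thickness
= 90.0 / 1.1
= 81.82 N/mm

81.82 N/mm


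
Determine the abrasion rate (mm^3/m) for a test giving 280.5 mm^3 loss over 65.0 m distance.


Rate = volume_loss / distance
= 280.5 / 65.0
= 4.315 mm^3/m

4.315 mm^3/m


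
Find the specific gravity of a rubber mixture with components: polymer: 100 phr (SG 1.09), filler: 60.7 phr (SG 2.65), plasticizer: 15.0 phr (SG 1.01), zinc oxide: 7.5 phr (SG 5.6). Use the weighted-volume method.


Sum of weights = 183.2
Volume contributions:
  polymer: 100/1.09 = 91.7431
  filler: 60.7/2.65 = 22.9057
  plasticizer: 15.0/1.01 = 14.8515
  zinc oxide: 7.5/5.6 = 1.3393
Sum of volumes = 130.8396
SG = 183.2 / 130.8396 = 1.4

SG = 1.4


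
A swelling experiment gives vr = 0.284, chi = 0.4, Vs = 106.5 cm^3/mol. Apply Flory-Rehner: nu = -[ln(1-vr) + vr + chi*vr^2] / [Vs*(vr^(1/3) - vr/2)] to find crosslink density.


ln(1 - vr) = ln(1 - 0.284) = -0.3341
Numerator = -((-0.3341) + 0.284 + 0.4 * 0.284^2) = 0.0178
Denominator = 106.5 * (0.284^(1/3) - 0.284/2) = 54.8809
nu = 0.0178 / 54.8809 = 3.2457e-04 mol/cm^3

3.2457e-04 mol/cm^3


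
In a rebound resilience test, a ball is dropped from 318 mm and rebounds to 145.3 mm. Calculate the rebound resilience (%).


Resilience = h_rebound / h_drop * 100
= 145.3 / 318 * 100
= 45.7%

45.7%


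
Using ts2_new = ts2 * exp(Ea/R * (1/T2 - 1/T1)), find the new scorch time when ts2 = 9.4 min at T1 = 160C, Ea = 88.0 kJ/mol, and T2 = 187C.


Convert temperatures: T1 = 160 + 273.15 = 433.15 K, T2 = 187 + 273.15 = 460.15 K
ts2_new = 9.4 * exp(88000 / 8.314 * (1/460.15 - 1/433.15))
1/T2 - 1/T1 = -1.3546e-04
ts2_new = 2.24 min

2.24 min


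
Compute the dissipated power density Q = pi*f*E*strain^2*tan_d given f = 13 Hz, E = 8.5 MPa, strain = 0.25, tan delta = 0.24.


Q = pi * f * E * strain^2 * tan_d
= pi * 13 * 8.5 * 0.25^2 * 0.24
= pi * 13 * 8.5 * 0.0625 * 0.24
= 5.2072

Q = 5.2072


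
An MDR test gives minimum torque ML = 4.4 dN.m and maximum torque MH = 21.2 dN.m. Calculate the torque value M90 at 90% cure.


M90 = ML + 0.9 * (MH - ML)
M90 = 4.4 + 0.9 * (21.2 - 4.4)
M90 = 4.4 + 0.9 * 16.8
M90 = 19.52 dN.m

19.52 dN.m


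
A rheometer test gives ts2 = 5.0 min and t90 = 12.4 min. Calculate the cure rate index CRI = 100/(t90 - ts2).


CRI = 100 / (t90 - ts2)
= 100 / (12.4 - 5.0)
= 100 / 7.4
= 13.51 min^-1

13.51 min^-1


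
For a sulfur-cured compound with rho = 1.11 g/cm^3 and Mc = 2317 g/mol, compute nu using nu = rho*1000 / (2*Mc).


nu = rho * 1000 / (2 * Mc)
nu = 1.11 * 1000 / (2 * 2317)
nu = 1110.0 / 4634
nu = 0.2395 mol/L

0.2395 mol/L


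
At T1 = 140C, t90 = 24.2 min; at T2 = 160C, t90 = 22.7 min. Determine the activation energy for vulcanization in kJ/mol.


T1 = 413.15 K, T2 = 433.15 K
1/T1 - 1/T2 = 1.1176e-04
ln(t1/t2) = ln(24.2/22.7) = 0.0640
Ea = 8.314 * 0.0640 / 1.1176e-04 = 4760.1722 J/mol
Ea = 4.76 kJ/mol

4.76 kJ/mol


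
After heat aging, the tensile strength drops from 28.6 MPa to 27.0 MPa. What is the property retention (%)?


Retention = aged / original * 100
= 27.0 / 28.6 * 100
= 94.4%

94.4%


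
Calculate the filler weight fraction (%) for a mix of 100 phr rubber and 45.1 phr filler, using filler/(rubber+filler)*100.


Filler % = filler / (rubber + filler) * 100
= 45.1 / (100 + 45.1) * 100
= 45.1 / 145.1 * 100
= 31.08%

31.08%


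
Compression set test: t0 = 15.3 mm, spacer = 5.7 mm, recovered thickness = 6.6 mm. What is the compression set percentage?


CS = (t0 - recovered) / (t0 - ts) * 100
= (15.3 - 6.6) / (15.3 - 5.7) * 100
= 8.7 / 9.6 * 100
= 90.6%

90.6%


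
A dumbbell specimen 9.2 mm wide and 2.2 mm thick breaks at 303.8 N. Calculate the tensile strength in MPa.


Area = width * thickness = 9.2 * 2.2 = 20.24 mm^2
TS = force / area = 303.8 / 20.24 = 15.01 MPa

15.01 MPa


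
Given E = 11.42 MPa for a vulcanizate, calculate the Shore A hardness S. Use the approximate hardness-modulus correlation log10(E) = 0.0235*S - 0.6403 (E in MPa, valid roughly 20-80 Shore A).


log10(E) = 0.0235*S - 0.6403  =>  S = (log10(E) + 0.6403) / 0.0235
log10(11.42) = 1.057666
S = (1.057666 + 0.6403) / 0.0235 = 1.697966 / 0.0235
S = 72.3

Shore A = 72.3


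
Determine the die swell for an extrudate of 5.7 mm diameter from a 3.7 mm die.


Die swell ratio = D_extrudate / D_die
= 5.7 / 3.7
= 1.541

Die swell = 1.541


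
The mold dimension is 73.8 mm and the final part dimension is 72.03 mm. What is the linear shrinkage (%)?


Shrinkage = (mold - part) / mold * 100
= (73.8 - 72.03) / 73.8 * 100
= 1.77 / 73.8 * 100
= 2.4%

2.4%


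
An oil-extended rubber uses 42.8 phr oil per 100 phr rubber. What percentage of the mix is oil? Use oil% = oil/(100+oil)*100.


Oil % = oil / (100 + oil) * 100
= 42.8 / (100 + 42.8) * 100
= 42.8 / 142.8 * 100
= 29.97%

29.97%


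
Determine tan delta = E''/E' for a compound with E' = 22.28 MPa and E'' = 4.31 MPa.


tan delta = E'' / E'
= 4.31 / 22.28
= 0.1934

tan delta = 0.1934


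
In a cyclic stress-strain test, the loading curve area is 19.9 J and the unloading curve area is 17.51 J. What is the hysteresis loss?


Hysteresis loss = loading - unloading
= 19.9 - 17.51
= 2.39 J

2.39 J


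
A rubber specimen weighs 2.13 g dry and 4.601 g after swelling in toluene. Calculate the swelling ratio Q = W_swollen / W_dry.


Q = W_swollen / W_dry
Q = 4.601 / 2.13
Q = 2.16

Q = 2.16


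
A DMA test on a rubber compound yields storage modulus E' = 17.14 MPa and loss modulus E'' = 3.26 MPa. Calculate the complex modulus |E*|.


|E*| = sqrt(E'^2 + E''^2)
= sqrt(17.14^2 + 3.26^2)
= sqrt(293.7796 + 10.6276)
= 17.447 MPa

17.447 MPa


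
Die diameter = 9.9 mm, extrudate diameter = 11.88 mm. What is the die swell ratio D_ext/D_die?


Die swell ratio = D_extrudate / D_die
= 11.88 / 9.9
= 1.2

Die swell = 1.2


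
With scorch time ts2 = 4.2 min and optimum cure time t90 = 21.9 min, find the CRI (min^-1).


CRI = 100 / (t90 - ts2)
= 100 / (21.9 - 4.2)
= 100 / 17.7
= 5.65 min^-1

5.65 min^-1


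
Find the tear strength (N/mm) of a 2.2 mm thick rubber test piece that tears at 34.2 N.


Tear strength = force / thickness
= 34.2 / 2.2
= 15.55 N/mm

15.55 N/mm


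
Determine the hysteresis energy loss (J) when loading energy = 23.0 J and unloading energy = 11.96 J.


Hysteresis loss = loading - unloading
= 23.0 - 11.96
= 11.04 J

11.04 J


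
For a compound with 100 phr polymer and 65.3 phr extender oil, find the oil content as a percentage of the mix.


Oil % = oil / (100 + oil) * 100
= 65.3 / (100 + 65.3) * 100
= 65.3 / 165.3 * 100
= 39.5%

39.5%


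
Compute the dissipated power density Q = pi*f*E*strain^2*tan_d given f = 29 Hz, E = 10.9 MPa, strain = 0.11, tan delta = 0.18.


Q = pi * f * E * strain^2 * tan_d
= pi * 29 * 10.9 * 0.11^2 * 0.18
= pi * 29 * 10.9 * 0.0121 * 0.18
= 2.1629

Q = 2.1629


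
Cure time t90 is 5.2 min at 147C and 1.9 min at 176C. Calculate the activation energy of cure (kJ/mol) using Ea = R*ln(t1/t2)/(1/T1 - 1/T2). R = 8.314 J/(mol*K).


T1 = 420.15 K, T2 = 449.15 K
1/T1 - 1/T2 = 1.5367e-04
ln(t1/t2) = ln(5.2/1.9) = 1.0068
Ea = 8.314 * 1.0068 / 1.5367e-04 = 54469.4569 J/mol
Ea = 54.47 kJ/mol

54.47 kJ/mol


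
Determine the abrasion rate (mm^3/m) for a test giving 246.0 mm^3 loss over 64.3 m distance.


Rate = volume_loss / distance
= 246.0 / 64.3
= 3.826 mm^3/m

3.826 mm^3/m


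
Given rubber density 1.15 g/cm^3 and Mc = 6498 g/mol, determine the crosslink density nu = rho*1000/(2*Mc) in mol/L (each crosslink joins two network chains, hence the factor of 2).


nu = rho * 1000 / (2 * Mc)
nu = 1.15 * 1000 / (2 * 6498)
nu = 1150.0 / 12996
nu = 0.0885 mol/L

0.0885 mol/L


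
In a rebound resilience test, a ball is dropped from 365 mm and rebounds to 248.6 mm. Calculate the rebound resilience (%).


Resilience = h_rebound / h_drop * 100
= 248.6 / 365 * 100
= 68.1%

68.1%


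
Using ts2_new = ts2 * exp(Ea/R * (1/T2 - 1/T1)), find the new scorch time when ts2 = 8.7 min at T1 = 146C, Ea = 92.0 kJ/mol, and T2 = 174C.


Convert temperatures: T1 = 146 + 273.15 = 419.15 K, T2 = 174 + 273.15 = 447.15 K
ts2_new = 8.7 * exp(92000 / 8.314 * (1/447.15 - 1/419.15))
1/T2 - 1/T1 = -1.4939e-04
ts2_new = 1.67 min

1.67 min


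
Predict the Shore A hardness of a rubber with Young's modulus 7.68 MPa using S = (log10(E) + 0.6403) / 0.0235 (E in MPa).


log10(E) = 0.0235*S - 0.6403  =>  S = (log10(E) + 0.6403) / 0.0235
log10(7.68) = 0.885361
S = (0.885361 + 0.6403) / 0.0235 = 1.525661 / 0.0235
S = 64.9

Shore A = 64.9


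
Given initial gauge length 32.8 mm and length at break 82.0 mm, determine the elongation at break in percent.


Elongation = (Lf - L0) / L0 * 100
= (82.0 - 32.8) / 32.8 * 100
= 49.2 / 32.8 * 100
= 150.0%

150.0%


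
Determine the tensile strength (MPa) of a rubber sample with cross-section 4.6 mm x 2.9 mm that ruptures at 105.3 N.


Area = width * thickness = 4.6 * 2.9 = 13.34 mm^2
TS = force / area = 105.3 / 13.34 = 7.89 MPa

7.89 MPa


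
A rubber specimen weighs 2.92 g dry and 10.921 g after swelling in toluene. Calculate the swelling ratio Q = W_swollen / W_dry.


Q = W_swollen / W_dry
Q = 10.921 / 2.92
Q = 3.74

Q = 3.74


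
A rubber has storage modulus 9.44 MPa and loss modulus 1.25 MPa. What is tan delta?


tan delta = E'' / E'
= 1.25 / 9.44
= 0.1324

tan delta = 0.1324


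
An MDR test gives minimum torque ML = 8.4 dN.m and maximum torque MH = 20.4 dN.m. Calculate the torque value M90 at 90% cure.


M90 = ML + 0.9 * (MH - ML)
M90 = 8.4 + 0.9 * (20.4 - 8.4)
M90 = 8.4 + 0.9 * 12.0
M90 = 19.2 dN.m

19.2 dN.m


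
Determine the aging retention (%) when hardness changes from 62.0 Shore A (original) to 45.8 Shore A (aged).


Retention = aged / original * 100
= 45.8 / 62.0 * 100
= 73.9%

73.9%


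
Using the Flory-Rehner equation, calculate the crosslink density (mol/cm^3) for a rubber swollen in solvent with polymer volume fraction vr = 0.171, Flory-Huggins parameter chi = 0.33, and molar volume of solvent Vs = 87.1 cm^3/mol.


ln(1 - vr) = ln(1 - 0.171) = -0.1875
Numerator = -((-0.1875) + 0.171 + 0.33 * 0.171^2) = 0.0069
Denominator = 87.1 * (0.171^(1/3) - 0.171/2) = 40.8978
nu = 0.0069 / 40.8978 = 1.6836e-04 mol/cm^3

1.6836e-04 mol/cm^3


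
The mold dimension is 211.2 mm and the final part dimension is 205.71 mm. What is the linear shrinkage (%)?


Shrinkage = (mold - part) / mold * 100
= (211.2 - 205.71) / 211.2 * 100
= 5.49 / 211.2 * 100
= 2.6%

2.6%


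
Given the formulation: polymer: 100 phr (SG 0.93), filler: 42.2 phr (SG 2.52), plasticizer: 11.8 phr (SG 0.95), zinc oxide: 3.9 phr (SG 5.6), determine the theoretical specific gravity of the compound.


Sum of weights = 157.9
Volume contributions:
  polymer: 100/0.93 = 107.5269
  filler: 42.2/2.52 = 16.7460
  plasticizer: 11.8/0.95 = 12.4211
  zinc oxide: 3.9/5.6 = 0.6964
Sum of volumes = 137.3904
SG = 157.9 / 137.3904 = 1.149

SG = 1.149


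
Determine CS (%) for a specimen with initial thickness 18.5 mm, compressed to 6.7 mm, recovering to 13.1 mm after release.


CS = (t0 - recovered) / (t0 - ts) * 100
= (18.5 - 13.1) / (18.5 - 6.7) * 100
= 5.4 / 11.8 * 100
= 45.8%

45.8%


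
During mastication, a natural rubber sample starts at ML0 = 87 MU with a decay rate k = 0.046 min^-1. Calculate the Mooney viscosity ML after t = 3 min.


ML = ML0 * exp(-k * t)
ML = 87 * exp(-0.046 * 3)
ML = 87 * 0.8711
ML = 75.79 MU

75.79 MU


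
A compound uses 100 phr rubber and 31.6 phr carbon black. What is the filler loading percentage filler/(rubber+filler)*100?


Filler % = filler / (rubber + filler) * 100
= 31.6 / (100 + 31.6) * 100
= 31.6 / 131.6 * 100
= 24.01%

24.01%


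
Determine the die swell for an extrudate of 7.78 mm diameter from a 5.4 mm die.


Die swell ratio = D_extrudate / D_die
= 7.78 / 5.4
= 1.441

Die swell = 1.441


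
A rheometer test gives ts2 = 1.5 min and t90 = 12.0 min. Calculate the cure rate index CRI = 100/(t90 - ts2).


CRI = 100 / (t90 - ts2)
= 100 / (12.0 - 1.5)
= 100 / 10.5
= 9.52 min^-1

9.52 min^-1


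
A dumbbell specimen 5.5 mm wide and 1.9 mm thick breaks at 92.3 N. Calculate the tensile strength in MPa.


Area = width * thickness = 5.5 * 1.9 = 10.45 mm^2
TS = force / area = 92.3 / 10.45 = 8.83 MPa

8.83 MPa


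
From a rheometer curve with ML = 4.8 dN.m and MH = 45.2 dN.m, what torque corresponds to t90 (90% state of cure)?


M90 = ML + 0.9 * (MH - ML)
M90 = 4.8 + 0.9 * (45.2 - 4.8)
M90 = 4.8 + 0.9 * 40.4
M90 = 41.16 dN.m

41.16 dN.m


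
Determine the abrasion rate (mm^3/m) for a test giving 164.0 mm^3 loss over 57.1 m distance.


Rate = volume_loss / distance
= 164.0 / 57.1
= 2.872 mm^3/m

2.872 mm^3/m


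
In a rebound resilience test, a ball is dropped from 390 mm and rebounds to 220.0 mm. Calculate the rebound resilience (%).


Resilience = h_rebound / h_drop * 100
= 220.0 / 390 * 100
= 56.4%

56.4%


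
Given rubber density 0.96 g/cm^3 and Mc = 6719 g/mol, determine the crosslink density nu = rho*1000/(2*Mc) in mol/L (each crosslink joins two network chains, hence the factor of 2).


nu = rho * 1000 / (2 * Mc)
nu = 0.96 * 1000 / (2 * 6719)
nu = 960.0 / 13438
nu = 0.0714 mol/L

0.0714 mol/L


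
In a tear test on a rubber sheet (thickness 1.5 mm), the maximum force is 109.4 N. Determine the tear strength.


Tear strength = force / thickness
= 109.4 / 1.5
= 72.93 N/mm

72.93 N/mm


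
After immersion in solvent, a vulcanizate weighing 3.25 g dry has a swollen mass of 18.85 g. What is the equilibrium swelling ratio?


Q = W_swollen / W_dry
Q = 18.85 / 3.25
Q = 5.8

Q = 5.8


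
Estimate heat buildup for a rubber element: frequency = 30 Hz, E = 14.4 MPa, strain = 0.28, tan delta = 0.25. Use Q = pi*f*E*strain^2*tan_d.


Q = pi * f * E * strain^2 * tan_d
= pi * 30 * 14.4 * 0.28^2 * 0.25
= pi * 30 * 14.4 * 0.0784 * 0.25
= 26.6005

Q = 26.6005


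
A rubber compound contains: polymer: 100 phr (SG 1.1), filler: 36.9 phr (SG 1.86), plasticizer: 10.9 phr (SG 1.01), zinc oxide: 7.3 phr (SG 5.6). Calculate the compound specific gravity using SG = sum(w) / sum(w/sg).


Sum of weights = 155.1
Volume contributions:
  polymer: 100/1.1 = 90.9091
  filler: 36.9/1.86 = 19.8387
  plasticizer: 10.9/1.01 = 10.7921
  zinc oxide: 7.3/5.6 = 1.3036
Sum of volumes = 122.8435
SG = 155.1 / 122.8435 = 1.263

SG = 1.263


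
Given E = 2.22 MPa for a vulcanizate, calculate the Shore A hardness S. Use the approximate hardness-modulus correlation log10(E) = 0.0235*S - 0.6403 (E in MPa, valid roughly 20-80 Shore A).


log10(E) = 0.0235*S - 0.6403  =>  S = (log10(E) + 0.6403) / 0.0235
log10(2.22) = 0.346353
S = (0.346353 + 0.6403) / 0.0235 = 0.986653 / 0.0235
S = 42.0

Shore A = 42.0


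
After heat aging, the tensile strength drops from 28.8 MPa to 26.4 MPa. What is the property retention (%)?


Retention = aged / original * 100
= 26.4 / 28.8 * 100
= 91.7%

91.7%


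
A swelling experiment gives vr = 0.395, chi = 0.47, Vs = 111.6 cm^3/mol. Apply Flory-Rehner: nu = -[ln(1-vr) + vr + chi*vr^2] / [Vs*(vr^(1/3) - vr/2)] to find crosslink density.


ln(1 - vr) = ln(1 - 0.395) = -0.5025
Numerator = -((-0.5025) + 0.395 + 0.47 * 0.395^2) = 0.0342
Denominator = 111.6 * (0.395^(1/3) - 0.395/2) = 59.8425
nu = 0.0342 / 59.8425 = 5.7142e-04 mol/cm^3

5.7142e-04 mol/cm^3


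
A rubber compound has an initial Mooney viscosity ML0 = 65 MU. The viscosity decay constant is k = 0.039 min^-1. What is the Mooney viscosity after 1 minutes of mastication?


ML = ML0 * exp(-k * t)
ML = 65 * exp(-0.039 * 1)
ML = 65 * 0.9618
ML = 62.51 MU

62.51 MU


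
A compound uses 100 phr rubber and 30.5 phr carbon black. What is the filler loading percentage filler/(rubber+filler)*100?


Filler % = filler / (rubber + filler) * 100
= 30.5 / (100 + 30.5) * 100
= 30.5 / 130.5 * 100
= 23.37%

23.37%


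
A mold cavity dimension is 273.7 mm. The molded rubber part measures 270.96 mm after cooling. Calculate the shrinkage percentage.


Shrinkage = (mold - part) / mold * 100
= (273.7 - 270.96) / 273.7 * 100
= 2.74 / 273.7 * 100
= 1.0%

1.0%


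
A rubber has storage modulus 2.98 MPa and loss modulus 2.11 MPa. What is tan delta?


tan delta = E'' / E'
= 2.11 / 2.98
= 0.7081

tan delta = 0.7081


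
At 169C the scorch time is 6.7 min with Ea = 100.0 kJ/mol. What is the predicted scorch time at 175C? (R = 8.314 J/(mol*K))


Convert temperatures: T1 = 169 + 273.15 = 442.15 K, T2 = 175 + 273.15 = 448.15 K
ts2_new = 6.7 * exp(100000 / 8.314 * (1/448.15 - 1/442.15))
1/T2 - 1/T1 = -3.0280e-05
ts2_new = 4.65 min

4.65 min


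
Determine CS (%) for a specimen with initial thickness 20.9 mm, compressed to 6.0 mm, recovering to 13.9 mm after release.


CS = (t0 - recovered) / (t0 - ts) * 100
= (20.9 - 13.9) / (20.9 - 6.0) * 100
= 7.0 / 14.9 * 100
= 47.0%

47.0%


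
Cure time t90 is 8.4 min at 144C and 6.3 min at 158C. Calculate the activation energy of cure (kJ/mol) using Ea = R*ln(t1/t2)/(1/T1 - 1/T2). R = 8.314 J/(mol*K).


T1 = 417.15 K, T2 = 431.15 K
1/T1 - 1/T2 = 7.7841e-05
ln(t1/t2) = ln(8.4/6.3) = 0.2877
Ea = 8.314 * 0.2877 / 7.7841e-05 = 30726.6647 J/mol
Ea = 30.73 kJ/mol

30.73 kJ/mol


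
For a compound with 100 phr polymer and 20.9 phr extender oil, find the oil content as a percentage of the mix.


Oil % = oil / (100 + oil) * 100
= 20.9 / (100 + 20.9) * 100
= 20.9 / 120.9 * 100
= 17.29%

17.29%


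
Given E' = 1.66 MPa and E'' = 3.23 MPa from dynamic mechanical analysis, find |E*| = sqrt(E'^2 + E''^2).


|E*| = sqrt(E'^2 + E''^2)
= sqrt(1.66^2 + 3.23^2)
= sqrt(2.7556 + 10.4329)
= 3.632 MPa

3.632 MPa


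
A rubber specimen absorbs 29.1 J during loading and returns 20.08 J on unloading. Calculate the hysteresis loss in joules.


Hysteresis loss = loading - unloading
= 29.1 - 20.08
= 9.02 J

9.02 J


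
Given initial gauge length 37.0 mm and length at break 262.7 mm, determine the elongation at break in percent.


Elongation = (Lf - L0) / L0 * 100
= (262.7 - 37.0) / 37.0 * 100
= 225.7 / 37.0 * 100
= 610.0%

610.0%


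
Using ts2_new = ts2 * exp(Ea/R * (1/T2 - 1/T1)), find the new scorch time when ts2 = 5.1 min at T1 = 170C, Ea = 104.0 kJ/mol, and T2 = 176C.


Convert temperatures: T1 = 170 + 273.15 = 443.15 K, T2 = 176 + 273.15 = 449.15 K
ts2_new = 5.1 * exp(104000 / 8.314 * (1/449.15 - 1/443.15))
1/T2 - 1/T1 = -3.0145e-05
ts2_new = 3.5 min

3.5 min


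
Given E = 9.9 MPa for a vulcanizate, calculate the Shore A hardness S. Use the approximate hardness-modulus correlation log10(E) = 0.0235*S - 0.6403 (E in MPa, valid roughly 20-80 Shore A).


log10(E) = 0.0235*S - 0.6403  =>  S = (log10(E) + 0.6403) / 0.0235
log10(9.9) = 0.995635
S = (0.995635 + 0.6403) / 0.0235 = 1.635935 / 0.0235
S = 69.6

Shore A = 69.6


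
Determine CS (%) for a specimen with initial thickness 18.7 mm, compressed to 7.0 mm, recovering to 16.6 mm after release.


CS = (t0 - recovered) / (t0 - ts) * 100
= (18.7 - 16.6) / (18.7 - 7.0) * 100
= 2.1 / 11.7 * 100
= 17.9%

17.9%


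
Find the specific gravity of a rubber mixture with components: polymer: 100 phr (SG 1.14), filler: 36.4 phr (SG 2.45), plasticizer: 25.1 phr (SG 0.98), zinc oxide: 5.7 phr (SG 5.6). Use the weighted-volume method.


Sum of weights = 167.2
Volume contributions:
  polymer: 100/1.14 = 87.7193
  filler: 36.4/2.45 = 14.8571
  plasticizer: 25.1/0.98 = 25.6122
  zinc oxide: 5.7/5.6 = 1.0179
Sum of volumes = 129.2065
SG = 167.2 / 129.2065 = 1.294

SG = 1.294


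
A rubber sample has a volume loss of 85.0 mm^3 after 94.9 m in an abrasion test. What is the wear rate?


Rate = volume_loss / distance
= 85.0 / 94.9
= 0.896 mm^3/m

0.896 mm^3/m


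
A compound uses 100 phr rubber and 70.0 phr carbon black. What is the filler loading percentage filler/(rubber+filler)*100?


Filler % = filler / (rubber + filler) * 100
= 70.0 / (100 + 70.0) * 100
= 70.0 / 170.0 * 100
= 41.18%

41.18%


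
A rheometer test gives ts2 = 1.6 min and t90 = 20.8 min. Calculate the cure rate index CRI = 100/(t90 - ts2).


CRI = 100 / (t90 - ts2)
= 100 / (20.8 - 1.6)
= 100 / 19.2
= 5.21 min^-1

5.21 min^-1


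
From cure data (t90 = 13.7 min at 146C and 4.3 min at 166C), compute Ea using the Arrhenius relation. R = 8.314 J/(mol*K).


T1 = 419.15 K, T2 = 439.15 K
1/T1 - 1/T2 = 1.0865e-04
ln(t1/t2) = ln(13.7/4.3) = 1.1588
Ea = 8.314 * 1.1588 / 1.0865e-04 = 88667.3393 J/mol
Ea = 88.67 kJ/mol

88.67 kJ/mol


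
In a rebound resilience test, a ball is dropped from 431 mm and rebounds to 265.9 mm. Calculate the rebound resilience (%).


Resilience = h_rebound / h_drop * 100
= 265.9 / 431 * 100
= 61.7%

61.7%


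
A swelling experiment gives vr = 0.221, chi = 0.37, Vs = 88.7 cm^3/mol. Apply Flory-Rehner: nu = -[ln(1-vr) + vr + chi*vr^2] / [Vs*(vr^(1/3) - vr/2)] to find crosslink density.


ln(1 - vr) = ln(1 - 0.221) = -0.2497
Numerator = -((-0.2497) + 0.221 + 0.37 * 0.221^2) = 0.0107
Denominator = 88.7 * (0.221^(1/3) - 0.221/2) = 43.8262
nu = 0.0107 / 43.8262 = 2.4353e-04 mol/cm^3

2.4353e-04 mol/cm^3


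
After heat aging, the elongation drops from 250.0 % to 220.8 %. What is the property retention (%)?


Retention = aged / original * 100
= 220.8 / 250.0 * 100
= 88.3%

88.3%


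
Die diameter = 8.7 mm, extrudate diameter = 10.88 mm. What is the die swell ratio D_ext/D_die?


Die swell ratio = D_extrudate / D_die
= 10.88 / 8.7
= 1.251

Die swell = 1.251


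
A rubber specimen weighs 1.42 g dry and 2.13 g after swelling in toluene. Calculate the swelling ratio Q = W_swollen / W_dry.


Q = W_swollen / W_dry
Q = 2.13 / 1.42
Q = 1.5

Q = 1.5


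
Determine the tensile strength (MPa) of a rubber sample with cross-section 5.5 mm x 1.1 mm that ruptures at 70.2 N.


Area = width * thickness = 5.5 * 1.1 = 6.05 mm^2
TS = force / area = 70.2 / 6.05 = 11.6 MPa

11.6 MPa


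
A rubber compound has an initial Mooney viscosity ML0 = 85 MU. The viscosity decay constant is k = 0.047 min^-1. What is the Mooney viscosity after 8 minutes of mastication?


ML = ML0 * exp(-k * t)
ML = 85 * exp(-0.047 * 8)
ML = 85 * 0.6866
ML = 58.36 MU

58.36 MU


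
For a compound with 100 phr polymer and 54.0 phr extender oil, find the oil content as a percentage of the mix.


Oil % = oil / (100 + oil) * 100
= 54.0 / (100 + 54.0) * 100
= 54.0 / 154.0 * 100
= 35.06%

35.06%


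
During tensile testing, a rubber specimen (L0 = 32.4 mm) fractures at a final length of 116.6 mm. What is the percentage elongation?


Elongation = (Lf - L0) / L0 * 100
= (116.6 - 32.4) / 32.4 * 100
= 84.2 / 32.4 * 100
= 259.9%

259.9%


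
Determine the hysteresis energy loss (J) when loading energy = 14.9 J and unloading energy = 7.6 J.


Hysteresis loss = loading - unloading
= 14.9 - 7.6
= 7.3 J

7.3 J


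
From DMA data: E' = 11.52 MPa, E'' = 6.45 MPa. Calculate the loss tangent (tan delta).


tan delta = E'' / E'
= 6.45 / 11.52
= 0.5599

tan delta = 0.5599


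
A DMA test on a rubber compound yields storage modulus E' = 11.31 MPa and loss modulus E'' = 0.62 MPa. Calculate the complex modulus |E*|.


|E*| = sqrt(E'^2 + E''^2)
= sqrt(11.31^2 + 0.62^2)
= sqrt(127.9161 + 0.3844)
= 11.327 MPa

11.327 MPa


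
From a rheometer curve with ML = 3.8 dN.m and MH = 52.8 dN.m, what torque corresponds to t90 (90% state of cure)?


M90 = ML + 0.9 * (MH - ML)
M90 = 3.8 + 0.9 * (52.8 - 3.8)
M90 = 3.8 + 0.9 * 49.0
M90 = 47.9 dN.m

47.9 dN.m


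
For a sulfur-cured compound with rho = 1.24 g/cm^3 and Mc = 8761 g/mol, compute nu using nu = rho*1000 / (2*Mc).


nu = rho * 1000 / (2 * Mc)
nu = 1.24 * 1000 / (2 * 8761)
nu = 1240.0 / 17522
nu = 0.0708 mol/L

0.0708 mol/L


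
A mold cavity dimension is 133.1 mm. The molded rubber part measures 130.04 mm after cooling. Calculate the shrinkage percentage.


Shrinkage = (mold - part) / mold * 100
= (133.1 - 130.04) / 133.1 * 100
= 3.06 / 133.1 * 100
= 2.3%

2.3%


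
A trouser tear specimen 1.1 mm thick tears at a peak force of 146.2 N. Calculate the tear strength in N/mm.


Tear strength = force / thickness
= 146.2 / 1.1
= 132.91 N/mm

132.91 N/mm


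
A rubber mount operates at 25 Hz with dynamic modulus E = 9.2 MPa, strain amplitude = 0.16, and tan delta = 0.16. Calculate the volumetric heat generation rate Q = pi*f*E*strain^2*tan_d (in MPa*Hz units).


Q = pi * f * E * strain^2 * tan_d
= pi * 25 * 9.2 * 0.16^2 * 0.16
= pi * 25 * 9.2 * 0.0256 * 0.16
= 2.9596

Q = 2.9596


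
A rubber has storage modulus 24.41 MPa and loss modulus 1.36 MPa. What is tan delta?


tan delta = E'' / E'
= 1.36 / 24.41
= 0.0557

tan delta = 0.0557


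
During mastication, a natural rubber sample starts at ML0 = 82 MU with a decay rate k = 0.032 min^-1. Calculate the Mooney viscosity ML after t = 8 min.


ML = ML0 * exp(-k * t)
ML = 82 * exp(-0.032 * 8)
ML = 82 * 0.7741
ML = 63.48 MU

63.48 MU


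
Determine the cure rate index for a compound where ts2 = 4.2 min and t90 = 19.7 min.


CRI = 100 / (t90 - ts2)
= 100 / (19.7 - 4.2)
= 100 / 15.5
= 6.45 min^-1

6.45 min^-1


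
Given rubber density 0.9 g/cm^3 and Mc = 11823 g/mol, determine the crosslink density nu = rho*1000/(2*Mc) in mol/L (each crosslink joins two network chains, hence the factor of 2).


nu = rho * 1000 / (2 * Mc)
nu = 0.9 * 1000 / (2 * 11823)
nu = 900.0 / 23646
nu = 0.0381 mol/L

0.0381 mol/L


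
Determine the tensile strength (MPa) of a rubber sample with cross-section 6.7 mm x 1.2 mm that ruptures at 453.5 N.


Area = width * thickness = 6.7 * 1.2 = 8.04 mm^2
TS = force / area = 453.5 / 8.04 = 56.41 MPa

56.41 MPa


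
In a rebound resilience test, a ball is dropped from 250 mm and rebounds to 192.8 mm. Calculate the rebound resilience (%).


Resilience = h_rebound / h_drop * 100
= 192.8 / 250 * 100
= 77.1%

77.1%
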